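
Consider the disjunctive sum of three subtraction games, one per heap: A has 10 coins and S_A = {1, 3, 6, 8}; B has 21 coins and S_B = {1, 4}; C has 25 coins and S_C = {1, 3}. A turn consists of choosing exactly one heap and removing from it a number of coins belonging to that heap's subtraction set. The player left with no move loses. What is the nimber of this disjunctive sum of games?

1

Heap A, S = {1, 3, 6, 8}:
G(0) = 0
G(1) = mex{0} = 1
G(2) = mex{1} = 0
G(3) = mex{0,0} = 1
G(4) = mex{1,1} = 0
G(5) = mex{0,0} = 1
G(6) = mex{1,1,0} = 2
G(7) = mex{2,0,1} = 3
G(8) = mex{3,1,0,0} = 2
G(9) = mex{2,2,1,1} = 0
G(10) = mex{0,3,0,0} = 1
G_A(10) = 1.
Heap B, S = {1, 4}:
n :  0  1  2  3  4  5  6  7  8  9 10 11 12 13 14 15 16 17 18 19 20 21
G :  0  1  0  1  2  0  1  0  1  2  0  1  0  1  2  0  1  0  1  2  0  1
G_B(21) = 1.
Heap C, S = {1, 3}:
n :  0  1  2  3  4  5  6  7  8  9 10 11 12 13 14 15 16 17 18 19 20 21 22 23 24 25
G :  0  1  0  1  0  1  0  1  0  1  0  1  0  1  0  1  0  1  0  1  0  1  0  1  0  1
G_C(25) = 1.
Combined Grundy value = 1 ⊕ 1 ⊕ 1 = 1.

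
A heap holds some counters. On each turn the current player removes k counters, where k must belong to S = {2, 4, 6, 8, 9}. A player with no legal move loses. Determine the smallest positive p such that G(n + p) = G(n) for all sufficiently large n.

11

n :  0  1  2  3  4  5  6  7  8  9 10 11 12 13 14 15 16 17 18 19 20 21 22 23
G :  0  0  1  1  2  2  3  3  4  4  5  0  0  1  1  2  2  3  3  4  4  5  0  0
G(n+11) = G(n) holds for n = 0,…,8 (a full window of length max(S) = 9), so the sequence is purely periodic with period 11.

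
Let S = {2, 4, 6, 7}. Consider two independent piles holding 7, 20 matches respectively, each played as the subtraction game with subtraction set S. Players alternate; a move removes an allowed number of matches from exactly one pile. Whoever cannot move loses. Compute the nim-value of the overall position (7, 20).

All piles use S = {2, 4, 6, 7}:
G(0) = 0
G(1) = mex{} = 0
G(2) = mex{0} = 1
G(3) = mex{0} = 1
G(4) = mex{1,0} = 2
G(5) = mex{1,0} = 2
G(6) = mex{2,1,0} = 3
G(7) = mex{2,1,0,0} = 3
G(8) = mex{3,2,1,0} = 4
G(9) = mex{3,2,1,1} = 0
G(10) = mex{4,3,2,1} = 0
G(11) = mex{0,3,2,2} = 1
G(12) = mex{0,4,3,2} = 1
G(13) = mex{1,0,3,3} = 2
G(14) = mex{1,0,4,3} = 2
G(15) = mex{2,1,0,4} = 3
G(16) = mex{2,1,0,0} = 3
G(17) = mex{3,2,1,0} = 4
G(18) = mex{3,2,1,1} = 0
G(19) = mex{4,3,2,1} = 0
G(20) = mex{0,3,2,2} = 1
Pile A: G(7) = 3.
Pile B: G(20) = 1.
Combined Grundy value = 3 ⊕ 1 = 2.

2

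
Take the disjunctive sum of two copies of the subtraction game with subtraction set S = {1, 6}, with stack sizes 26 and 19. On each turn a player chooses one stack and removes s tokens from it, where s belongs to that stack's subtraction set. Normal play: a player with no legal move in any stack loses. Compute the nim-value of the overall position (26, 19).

All stacks use S = {1, 6}:
G(0) = 0
G(1) = mex{0} = 1
G(2) = mex{1} = 0
G(3) = mex{0} = 1
G(4) = mex{1} = 0
G(5) = mex{0} = 1
G(6) = mex{1,0} = 2
G(7) = mex{2,1} = 0
G(8) = mex{0,0} = 1
G(9) = mex{1,1} = 0
G(10) = mex{0,0} = 1
G(11) = mex{1,1} = 0
G(12) = mex{0,2} = 1
G(13) = mex{1,0} = 2
G(14) = mex{2,1} = 0
G(15) = mex{0,0} = 1
G(16) = mex{1,1} = 0
G(17) = mex{0,0} = 1
G(18) = mex{1,1} = 0
G(19) = mex{0,2} = 1
G(20) = mex{1,0} = 2
G(21) = mex{2,1} = 0
G(22) = mex{0,0} = 1
G(23) = mex{1,1} = 0
G(24) = mex{0,0} = 1
G(25) = mex{1,1} = 0
G(26) = mex{0,2} = 1
Stack A: G(26) = 1.
Stack B: G(19) = 1.
Combined Grundy value = 1 ⊕ 1 = 0.

0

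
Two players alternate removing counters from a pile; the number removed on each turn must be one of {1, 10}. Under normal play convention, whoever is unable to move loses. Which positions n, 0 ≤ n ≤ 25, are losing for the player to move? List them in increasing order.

G(0) = 0
G(1) = mex{0} = 1
G(2) = mex{1} = 0
G(3) = mex{0} = 1
G(4) = mex{1} = 0
G(5) = mex{0} = 1
G(6) = mex{1} = 0
G(7) = mex{0} = 1
G(8) = mex{1} = 0
G(9) = mex{0} = 1
G(10) = mex{1,0} = 2
G(11) = mex{2,1} = 0
G(12) = mex{0,0} = 1
G(13) = mex{1,1} = 0
G(14) = mex{0,0} = 1
G(15) = mex{1,1} = 0
G(16) = mex{0,0} = 1
G(17) = mex{1,1} = 0
G(18) = mex{0,0} = 1
G(19) = mex{1,1} = 0
G(20) = mex{0,2} = 1
G(21) = mex{1,0} = 2
G(22) = mex{2,1} = 0
G(23) = mex{0,0} = 1
G(24) = mex{1,1} = 0
G(25) = mex{0,0} = 1
P-positions are exactly the n with G(n) = 0.

0, 2, 4, 6, 8, 11, 13, 15, 17, 19, 22, 24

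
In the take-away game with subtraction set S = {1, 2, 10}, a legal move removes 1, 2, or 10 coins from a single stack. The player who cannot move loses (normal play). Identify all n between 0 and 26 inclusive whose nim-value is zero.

0, 3, 6, 9, 12, 15, 18, 21, 24

n :  0  1  2  3  4  5  6  7  8  9 10 11 12 13 14 15 16 17 18 19 20 21 22 23 24 25 26
G :  0  1  2  0  1  2  0  1  2  0  1  2  0  1  2  0  1  2  0  1  2  0  1  2  0  1  2
P-positions are exactly the n with G(n) = 0.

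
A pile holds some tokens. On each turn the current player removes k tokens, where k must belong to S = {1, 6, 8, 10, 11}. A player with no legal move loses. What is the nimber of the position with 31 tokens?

G(0) = 0
G(1) = mex{0} = 1
G(2) = mex{1} = 0
G(3) = mex{0} = 1
G(4) = mex{1} = 0
G(5) = mex{0} = 1
G(6) = mex{1,0} = 2
G(7) = mex{2,1} = 0
G(8) = mex{0,0,0} = 1
G(9) = mex{1,1,1} = 0
G(10) = mex{0,0,0,0} = 1
G(11) = mex{1,1,1,1,0} = 2
G(12) = mex{2,2,0,0,1} = 3
G(13) = mex{3,0,1,1,0} = 2
G(14) = mex{2,1,2,0,1} = 3
G(15) = mex{3,0,0,1,0} = 2
G(16) = mex{2,1,1,2,1} = 0
G(17) = mex{0,2,0,0,2} = 1
G(18) = mex{1,3,1,1,0} = 2
G(19) = mex{2,2,2,0,1} = 3
G(20) = mex{3,3,3,1,0} = 2
G(21) = mex{2,2,2,2,1} = 0
G(22) = mex{0,0,3,3,2} = 1
G(23) = mex{1,1,2,2,3} = 0
G(24) = mex{0,2,0,3,2} = 1
G(25) = mex{1,3,1,2,3} = 0
G(26) = mex{0,2,2,0,2} = 1
G(27) = mex{1,0,3,1,0} = 2
G(28) = mex{2,1,2,2,1} = 0
G(29) = mex{0,0,0,3,2} = 1
G(30) = mex{1,1,1,2,3} = 0
G(31) = mex{0,0,0,0,2} = 1

1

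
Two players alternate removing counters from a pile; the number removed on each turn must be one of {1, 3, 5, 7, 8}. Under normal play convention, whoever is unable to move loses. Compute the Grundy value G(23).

G(0) = 0
G(1) = mex{0} = 1
G(2) = mex{1} = 0
G(3) = mex{0,0} = 1
G(4) = mex{1,1} = 0
G(5) = mex{0,0,0} = 1
G(6) = mex{1,1,1} = 0
G(7) = mex{0,0,0,0} = 1
G(8) = mex{1,1,1,1,0} = 2
G(9) = mex{2,0,0,0,1} = 3
G(10) = mex{3,1,1,1,0} = 2
G(11) = mex{2,2,0,0,1} = 3
G(12) = mex{3,3,1,1,0} = 2
G(13) = mex{2,2,2,0,1} = 3
G(14) = mex{3,3,3,1,0} = 2
G(15) = mex{2,2,2,2,1} = 0
G(16) = mex{0,3,3,3,2} = 1
G(17) = mex{1,2,2,2,3} = 0
G(18) = mex{0,0,3,3,2} = 1
G(19) = mex{1,1,2,2,3} = 0
G(20) = mex{0,0,0,3,2} = 1
G(21) = mex{1,1,1,2,3} = 0
G(22) = mex{0,0,0,0,2} = 1
G(23) = mex{1,1,1,1,0} = 2

2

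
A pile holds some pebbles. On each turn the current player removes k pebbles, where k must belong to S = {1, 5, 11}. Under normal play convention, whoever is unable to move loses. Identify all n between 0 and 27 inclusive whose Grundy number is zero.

n :  0  1  2  3  4  5  6  7  8  9 10 11 12 13 14 15 16 17 18 19 20 21 22 23 24 25 26 27
G :  0  1  0  1  0  1  0  1  0  1  0  1  0  1  0  1  0  1  0  1  0  1  0  1  0  1  0  1
P-positions are exactly the n with G(n) = 0.

0, 2, 4, 6, 8, 10, 12, 14, 16, 18, 20, 22, 24, 26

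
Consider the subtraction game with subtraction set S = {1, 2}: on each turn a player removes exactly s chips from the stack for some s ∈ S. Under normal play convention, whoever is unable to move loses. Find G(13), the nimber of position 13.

1

n :  0  1  2  3  4  5  6  7  8  9 10 11 12 13
G :  0  1  2  0  1  2  0  1  2  0  1  2  0  1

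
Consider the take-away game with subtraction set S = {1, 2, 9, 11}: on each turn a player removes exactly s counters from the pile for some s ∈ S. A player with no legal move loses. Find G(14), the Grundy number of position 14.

1

G(0) = 0
G(1) = mex{0} = 1
G(2) = mex{1,0} = 2
G(3) = mex{2,1} = 0
G(4) = mex{0,2} = 1
G(5) = mex{1,0} = 2
G(6) = mex{2,1} = 0
G(7) = mex{0,2} = 1
G(8) = mex{1,0} = 2
G(9) = mex{2,1,0} = 3
G(10) = mex{3,2,1} = 0
G(11) = mex{0,3,2,0} = 1
G(12) = mex{1,0,0,1} = 2
G(13) = mex{2,1,1,2} = 0
G(14) = mex{0,2,2,0} = 1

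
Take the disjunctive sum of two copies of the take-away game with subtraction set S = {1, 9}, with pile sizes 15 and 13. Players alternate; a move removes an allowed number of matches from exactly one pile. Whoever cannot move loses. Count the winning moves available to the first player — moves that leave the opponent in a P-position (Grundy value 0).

0

All piles use S = {1, 9}:
n :  0  1  2  3  4  5  6  7  8  9 10 11 12 13 14 15
G :  0  1  0  1  0  1  0  1  0  1  0  1  0  1  0  1
Pile A: G(15) = 1.
Pile B: G(13) = 1.
Combined Grundy value = 1 ⊕ 1 = 0.
A winning move leaves total XOR = 0, i.e. changes one component's Grundy value g to g ⊕ X where X is the current total.
Pile A: target g' = 1⊕0 = 1, but every legal move changes the Grundy value (mex property), so 0 moves.
Pile B: target g' = 1⊕0 = 1, but every legal move changes the Grundy value (mex property), so 0 moves.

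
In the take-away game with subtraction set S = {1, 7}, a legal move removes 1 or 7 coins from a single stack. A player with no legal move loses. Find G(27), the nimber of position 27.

G(0) = 0
G(1) = mex{0} = 1
G(2) = mex{1} = 0
G(3) = mex{0} = 1
G(4) = mex{1} = 0
G(5) = mex{0} = 1
G(6) = mex{1} = 0
G(7) = mex{0,0} = 1
G(8) = mex{1,1} = 0
G(9) = mex{0,0} = 1
G(10) = mex{1,1} = 0
G(11) = mex{0,0} = 1
G(12) = mex{1,1} = 0
G(13) = mex{0,0} = 1
G(14) = mex{1,1} = 0
G(15) = mex{0,0} = 1
G(16) = mex{1,1} = 0
G(17) = mex{0,0} = 1
G(18) = mex{1,1} = 0
G(19) = mex{0,0} = 1
G(20) = mex{1,1} = 0
G(21) = mex{0,0} = 1
G(22) = mex{1,1} = 0
G(23) = mex{0,0} = 1
G(24) = mex{1,1} = 0
G(25) = mex{0,0} = 1
G(26) = mex{1,1} = 0
G(27) = mex{0,0} = 1

1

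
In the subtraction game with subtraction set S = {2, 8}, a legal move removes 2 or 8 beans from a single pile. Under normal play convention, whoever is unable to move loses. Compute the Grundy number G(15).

0

G(0) = 0
G(1) = mex{} = 0
G(2) = mex{0} = 1
G(3) = mex{0} = 1
G(4) = mex{1} = 0
G(5) = mex{1} = 0
G(6) = mex{0} = 1
G(7) = mex{0} = 1
G(8) = mex{1,0} = 2
G(9) = mex{1,0} = 2
G(10) = mex{2,1} = 0
G(11) = mex{2,1} = 0
G(12) = mex{0,0} = 1
G(13) = mex{0,0} = 1
G(14) = mex{1,1} = 0
G(15) = mex{1,1} = 0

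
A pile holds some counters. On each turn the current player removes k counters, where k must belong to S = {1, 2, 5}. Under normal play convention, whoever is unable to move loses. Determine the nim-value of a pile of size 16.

n :  0  1  2  3  4  5  6  7  8  9 10 11 12 13 14 15 16
G :  0  1  2  0  1  2  0  1  2  0  1  2  0  1  2  0  1

1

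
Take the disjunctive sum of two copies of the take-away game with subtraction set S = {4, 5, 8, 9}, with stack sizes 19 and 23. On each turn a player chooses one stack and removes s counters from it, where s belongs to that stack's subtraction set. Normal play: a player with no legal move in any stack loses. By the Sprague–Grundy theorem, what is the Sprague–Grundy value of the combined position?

3

All stacks use S = {4, 5, 8, 9}:
n :  0  1  2  3  4  5  6  7  8  9 10 11 12 13 14 15 16 17 18 19 20 21 22 23
G :  0  0  0  0  1  1  1  1  2  2  2  2  3  0  0  0  0  1  1  1  1  2  2  2
Stack A: G(19) = 1.
Stack B: G(23) = 2.
Combined Grundy value = 1 ⊕ 2 = 3.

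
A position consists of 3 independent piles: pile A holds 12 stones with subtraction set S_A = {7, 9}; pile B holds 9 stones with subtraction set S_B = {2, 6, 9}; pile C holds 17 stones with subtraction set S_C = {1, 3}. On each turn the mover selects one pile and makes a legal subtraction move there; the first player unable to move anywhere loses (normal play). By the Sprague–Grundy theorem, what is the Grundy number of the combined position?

Pile A, S = {7, 9}:
G(0) = 0
G(1) = mex{} = 0
G(2) = mex{} = 0
G(3) = mex{} = 0
G(4) = mex{} = 0
G(5) = mex{} = 0
G(6) = mex{} = 0
G(7) = mex{0} = 1
G(8) = mex{0} = 1
G(9) = mex{0,0} = 1
G(10) = mex{0,0} = 1
G(11) = mex{0,0} = 1
G(12) = mex{0,0} = 1
G_A(12) = 1.
Pile B, S = {2, 6, 9}:
G(0) = 0
G(1) = mex{} = 0
G(2) = mex{0} = 1
G(3) = mex{0} = 1
G(4) = mex{1} = 0
G(5) = mex{1} = 0
G(6) = mex{0,0} = 1
G(7) = mex{0,0} = 1
G(8) = mex{1,1} = 0
G(9) = mex{1,1,0} = 2
G_B(9) = 2.
Pile C, S = {1, 3}:
G(0) = 0
G(1) = mex{0} = 1
G(2) = mex{1} = 0
G(3) = mex{0,0} = 1
G(4) = mex{1,1} = 0
G(5) = mex{0,0} = 1
G(6) = mex{1,1} = 0
G(7) = mex{0,0} = 1
G(8) = mex{1,1} = 0
G(9) = mex{0,0} = 1
G(10) = mex{1,1} = 0
G(11) = mex{0,0} = 1
G(12) = mex{1,1} = 0
G(13) = mex{0,0} = 1
G(14) = mex{1,1} = 0
G(15) = mex{0,0} = 1
G(16) = mex{1,1} = 0
G(17) = mex{0,0} = 1
G_C(17) = 1.
Combined Grundy value = 1 ⊕ 2 ⊕ 1 = 2.

2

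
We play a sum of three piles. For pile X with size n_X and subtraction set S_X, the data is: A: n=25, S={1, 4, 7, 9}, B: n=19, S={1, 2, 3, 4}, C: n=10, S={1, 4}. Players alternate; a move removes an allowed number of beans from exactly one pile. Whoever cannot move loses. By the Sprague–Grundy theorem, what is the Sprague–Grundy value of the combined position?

Pile A, S = {1, 4, 7, 9}:
n :  0  1  2  3  4  5  6  7  8  9 10 11 12 13 14 15 16 17 18 19 20 21 22 23 24 25
G :  0  1  0  1  2  0  1  2  0  1  0  1  2  0  1  2  0  1  0  1  2  0  1  2  0  1
G_A(25) = 1.
Pile B, S = {1, 2, 3, 4}:
n :  0  1  2  3  4  5  6  7  8  9 10 11 12 13 14 15 16 17 18 19
G :  0  1  2  3  4  0  1  2  3  4  0  1  2  3  4  0  1  2  3  4
G_B(19) = 4.
Pile C, S = {1, 4}:
G(0) = 0
G(1) = mex{0} = 1
G(2) = mex{1} = 0
G(3) = mex{0} = 1
G(4) = mex{1,0} = 2
G(5) = mex{2,1} = 0
G(6) = mex{0,0} = 1
G(7) = mex{1,1} = 0
G(8) = mex{0,2} = 1
G(9) = mex{1,0} = 2
G(10) = mex{2,1} = 0
G_C(10) = 0.
Combined Grundy value = 1 ⊕ 4 ⊕ 0 = 5.

5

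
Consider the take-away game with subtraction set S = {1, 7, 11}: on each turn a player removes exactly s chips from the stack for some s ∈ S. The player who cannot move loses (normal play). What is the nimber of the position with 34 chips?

G(0) = 0
G(1) = mex{0} = 1
G(2) = mex{1} = 0
G(3) = mex{0} = 1
G(4) = mex{1} = 0
G(5) = mex{0} = 1
G(6) = mex{1} = 0
G(7) = mex{0,0} = 1
G(8) = mex{1,1} = 0
G(9) = mex{0,0} = 1
G(10) = mex{1,1} = 0
G(11) = mex{0,0,0} = 1
G(12) = mex{1,1,1} = 0
G(13) = mex{0,0,0} = 1
G(14) = mex{1,1,1} = 0
G(15) = mex{0,0,0} = 1
G(16) = mex{1,1,1} = 0
G(17) = mex{0,0,0} = 1
G(18) = mex{1,1,1} = 0
G(19) = mex{0,0,0} = 1
G(20) = mex{1,1,1} = 0
G(21) = mex{0,0,0} = 1
G(22) = mex{1,1,1} = 0
G(23) = mex{0,0,0} = 1
G(24) = mex{1,1,1} = 0
G(25) = mex{0,0,0} = 1
G(26) = mex{1,1,1} = 0
G(27) = mex{0,0,0} = 1
G(28) = mex{1,1,1} = 0
G(29) = mex{0,0,0} = 1
G(30) = mex{1,1,1} = 0
G(31) = mex{0,0,0} = 1
G(32) = mex{1,1,1} = 0
G(33) = mex{0,0,0} = 1
G(34) = mex{1,1,1} = 0

0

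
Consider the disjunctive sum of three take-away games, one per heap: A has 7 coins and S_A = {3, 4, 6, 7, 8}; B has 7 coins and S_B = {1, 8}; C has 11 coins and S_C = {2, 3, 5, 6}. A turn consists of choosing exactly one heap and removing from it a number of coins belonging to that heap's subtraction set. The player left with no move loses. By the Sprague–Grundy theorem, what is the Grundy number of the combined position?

Heap A, S = {3, 4, 6, 7, 8}:
G(0) = 0
G(1) = mex{} = 0
G(2) = mex{} = 0
G(3) = mex{0} = 1
G(4) = mex{0,0} = 1
G(5) = mex{0,0} = 1
G(6) = mex{1,0,0} = 2
G(7) = mex{1,1,0,0} = 2
G_A(7) = 2.
Heap B, S = {1, 8}:
G(0) = 0
G(1) = mex{0} = 1
G(2) = mex{1} = 0
G(3) = mex{0} = 1
G(4) = mex{1} = 0
G(5) = mex{0} = 1
G(6) = mex{1} = 0
G(7) = mex{0} = 1
G_B(7) = 1.
Heap C, S = {2, 3, 5, 6}:
G(0) = 0
G(1) = mex{} = 0
G(2) = mex{0} = 1
G(3) = mex{0,0} = 1
G(4) = mex{1,0} = 2
G(5) = mex{1,1,0} = 2
G(6) = mex{2,1,0,0} = 3
G(7) = mex{2,2,1,0} = 3
G(8) = mex{3,2,1,1} = 0
G(9) = mex{3,3,2,1} = 0
G(10) = mex{0,3,2,2} = 1
G(11) = mex{0,0,3,2} = 1
G_C(11) = 1.
Combined Grundy value = 2 ⊕ 1 ⊕ 1 = 2.

2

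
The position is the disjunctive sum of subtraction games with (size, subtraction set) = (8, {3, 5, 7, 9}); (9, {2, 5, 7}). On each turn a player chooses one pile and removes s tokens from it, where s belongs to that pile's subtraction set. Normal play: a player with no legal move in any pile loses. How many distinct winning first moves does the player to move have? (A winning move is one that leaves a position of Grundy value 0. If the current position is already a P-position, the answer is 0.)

Pile A, S = {3, 5, 7, 9}:
G(0) = 0
G(1) = mex{} = 0
G(2) = mex{} = 0
G(3) = mex{0} = 1
G(4) = mex{0} = 1
G(5) = mex{0,0} = 1
G(6) = mex{1,0} = 2
G(7) = mex{1,0,0} = 2
G(8) = mex{1,1,0} = 2
G_A(8) = 2.
Pile B, S = {2, 5, 7}:
G(0) = 0
G(1) = mex{} = 0
G(2) = mex{0} = 1
G(3) = mex{0} = 1
G(4) = mex{1} = 0
G(5) = mex{1,0} = 2
G(6) = mex{0,0} = 1
G(7) = mex{2,1,0} = 3
G(8) = mex{1,1,0} = 2
G(9) = mex{3,0,1} = 2
G_B(9) = 2.
Combined Grundy value = 2 ⊕ 2 = 0.
A winning move leaves total XOR = 0, i.e. changes one component's Grundy value g to g ⊕ X where X is the current total.
Pile A: target g' = 2⊕0 = 2, but every legal move changes the Grundy value (mex property), so 0 moves.
Pile B: target g' = 2⊕0 = 2, but every legal move changes the Grundy value (mex property), so 0 moves.

0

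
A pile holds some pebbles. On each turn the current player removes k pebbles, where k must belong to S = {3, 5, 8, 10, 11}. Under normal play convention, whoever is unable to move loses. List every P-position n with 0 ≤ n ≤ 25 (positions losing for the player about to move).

0, 1, 2, 14, 15, 16

G(0) = 0
G(1) = mex{} = 0
G(2) = mex{} = 0
G(3) = mex{0} = 1
G(4) = mex{0} = 1
G(5) = mex{0,0} = 1
G(6) = mex{1,0} = 2
G(7) = mex{1,0} = 2
G(8) = mex{1,1,0} = 2
G(9) = mex{2,1,0} = 3
G(10) = mex{2,1,0,0} = 3
G(11) = mex{2,2,1,0,0} = 3
G(12) = mex{3,2,1,0,0} = 4
G(13) = mex{3,2,1,1,0} = 4
G(14) = mex{3,3,2,1,1} = 0
G(15) = mex{4,3,2,1,1} = 0
G(16) = mex{4,3,2,2,1} = 0
G(17) = mex{0,4,3,2,2} = 1
G(18) = mex{0,4,3,2,2} = 1
G(19) = mex{0,0,3,3,2} = 1
G(20) = mex{1,0,4,3,3} = 2
G(21) = mex{1,0,4,3,3} = 2
G(22) = mex{1,1,0,4,3} = 2
G(23) = mex{2,1,0,4,4} = 3
G(24) = mex{2,1,0,0,4} = 3
G(25) = mex{2,2,1,0,0} = 3
P-positions are exactly the n with G(n) = 0.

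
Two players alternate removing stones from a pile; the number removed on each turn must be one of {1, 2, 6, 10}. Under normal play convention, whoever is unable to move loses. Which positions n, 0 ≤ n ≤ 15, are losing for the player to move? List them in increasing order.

0, 3, 7, 11, 14

n :  0  1  2  3  4  5  6  7  8  9 10 11 12 13 14 15
G :  0  1  2  0  1  2  3  0  1  2  3  0  1  2  0  1
P-positions are exactly the n with G(n) = 0.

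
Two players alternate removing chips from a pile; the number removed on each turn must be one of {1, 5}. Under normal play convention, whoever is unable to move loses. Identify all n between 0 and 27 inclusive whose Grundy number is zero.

0, 2, 4, 6, 8, 10, 12, 14, 16, 18, 20, 22, 24, 26

G(0) = 0
G(1) = mex{0} = 1
G(2) = mex{1} = 0
G(3) = mex{0} = 1
G(4) = mex{1} = 0
G(5) = mex{0,0} = 1
G(6) = mex{1,1} = 0
G(7) = mex{0,0} = 1
G(8) = mex{1,1} = 0
G(9) = mex{0,0} = 1
G(10) = mex{1,1} = 0
G(11) = mex{0,0} = 1
G(12) = mex{1,1} = 0
G(13) = mex{0,0} = 1
G(14) = mex{1,1} = 0
G(15) = mex{0,0} = 1
G(16) = mex{1,1} = 0
G(17) = mex{0,0} = 1
G(18) = mex{1,1} = 0
G(19) = mex{0,0} = 1
G(20) = mex{1,1} = 0
G(21) = mex{0,0} = 1
G(22) = mex{1,1} = 0
G(23) = mex{0,0} = 1
G(24) = mex{1,1} = 0
G(25) = mex{0,0} = 1
G(26) = mex{1,1} = 0
G(27) = mex{0,0} = 1
P-positions are exactly the n with G(n) = 0.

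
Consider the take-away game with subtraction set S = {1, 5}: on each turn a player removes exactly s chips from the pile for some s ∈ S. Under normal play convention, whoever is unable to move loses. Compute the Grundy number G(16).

0

G(0) = 0
G(1) = mex{0} = 1
G(2) = mex{1} = 0
G(3) = mex{0} = 1
G(4) = mex{1} = 0
G(5) = mex{0,0} = 1
G(6) = mex{1,1} = 0
G(7) = mex{0,0} = 1
G(8) = mex{1,1} = 0
G(9) = mex{0,0} = 1
G(10) = mex{1,1} = 0
G(11) = mex{0,0} = 1
G(12) = mex{1,1} = 0
G(13) = mex{0,0} = 1
G(14) = mex{1,1} = 0
G(15) = mex{0,0} = 1
G(16) = mex{1,1} = 0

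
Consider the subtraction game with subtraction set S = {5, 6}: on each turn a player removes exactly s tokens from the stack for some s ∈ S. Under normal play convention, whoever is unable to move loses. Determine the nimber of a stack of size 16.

1

G(0) = 0
G(1) = mex{} = 0
G(2) = mex{} = 0
G(3) = mex{} = 0
G(4) = mex{} = 0
G(5) = mex{0} = 1
G(6) = mex{0,0} = 1
G(7) = mex{0,0} = 1
G(8) = mex{0,0} = 1
G(9) = mex{0,0} = 1
G(10) = mex{1,0} = 2
G(11) = mex{1,1} = 0
G(12) = mex{1,1} = 0
G(13) = mex{1,1} = 0
G(14) = mex{1,1} = 0
G(15) = mex{2,1} = 0
G(16) = mex{0,2} = 1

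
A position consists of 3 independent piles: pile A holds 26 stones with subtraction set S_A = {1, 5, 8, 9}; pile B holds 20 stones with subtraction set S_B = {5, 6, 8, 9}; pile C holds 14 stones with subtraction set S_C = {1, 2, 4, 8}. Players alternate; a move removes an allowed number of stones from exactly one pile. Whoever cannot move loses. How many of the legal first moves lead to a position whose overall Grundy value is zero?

Pile A, S = {1, 5, 8, 9}:
G(0) = 0
G(1) = mex{0} = 1
G(2) = mex{1} = 0
G(3) = mex{0} = 1
G(4) = mex{1} = 0
G(5) = mex{0,0} = 1
G(6) = mex{1,1} = 0
G(7) = mex{0,0} = 1
G(8) = mex{1,1,0} = 2
G(9) = mex{2,0,1,0} = 3
G(10) = mex{3,1,0,1} = 2
G(11) = mex{2,0,1,0} = 3
G(12) = mex{3,1,0,1} = 2
G(13) = mex{2,2,1,0} = 3
G(14) = mex{3,3,0,1} = 2
G(15) = mex{2,2,1,0} = 3
G(16) = mex{3,3,2,1} = 0
G(17) = mex{0,2,3,2} = 1
G(18) = mex{1,3,2,3} = 0
G(19) = mex{0,2,3,2} = 1
G(20) = mex{1,3,2,3} = 0
G(21) = mex{0,0,3,2} = 1
G(22) = mex{1,1,2,3} = 0
G(23) = mex{0,0,3,2} = 1
G(24) = mex{1,1,0,3} = 2
G(25) = mex{2,0,1,0} = 3
G(26) = mex{3,1,0,1} = 2
G_A(26) = 2.
Pile B, S = {5, 6, 8, 9}:
G(0) = 0
G(1) = mex{} = 0
G(2) = mex{} = 0
G(3) = mex{} = 0
G(4) = mex{} = 0
G(5) = mex{0} = 1
G(6) = mex{0,0} = 1
G(7) = mex{0,0} = 1
G(8) = mex{0,0,0} = 1
G(9) = mex{0,0,0,0} = 1
G(10) = mex{1,0,0,0} = 2
G(11) = mex{1,1,0,0} = 2
G(12) = mex{1,1,0,0} = 2
G(13) = mex{1,1,1,0} = 2
G(14) = mex{1,1,1,1} = 0
G(15) = mex{2,1,1,1} = 0
G(16) = mex{2,2,1,1} = 0
G(17) = mex{2,2,1,1} = 0
G(18) = mex{2,2,2,1} = 0
G(19) = mex{0,2,2,2} = 1
G(20) = mex{0,0,2,2} = 1
G_B(20) = 1.
Pile C, S = {1, 2, 4, 8}:
G(0) = 0
G(1) = mex{0} = 1
G(2) = mex{1,0} = 2
G(3) = mex{2,1} = 0
G(4) = mex{0,2,0} = 1
G(5) = mex{1,0,1} = 2
G(6) = mex{2,1,2} = 0
G(7) = mex{0,2,0} = 1
G(8) = mex{1,0,1,0} = 2
G(9) = mex{2,1,2,1} = 0
G(10) = mex{0,2,0,2} = 1
G(11) = mex{1,0,1,0} = 2
G(12) = mex{2,1,2,1} = 0
G(13) = mex{0,2,0,2} = 1
G(14) = mex{1,0,1,0} = 2
G_C(14) = 2.
Combined Grundy value = 2 ⊕ 1 ⊕ 2 = 1.
A winning move leaves total XOR = 0, i.e. changes one component's Grundy value g to g ⊕ X where X is the current total.
Pile A: need g' = 2⊕1 = 3. Options: 26−1→G=3, 26−5→G=1, 26−8→G=0, 26−9→G=1. Hits: 1.
Pile B: need g' = 1⊕1 = 0. Options: 20−5→G=0, 20−6→G=0, 20−8→G=2, 20−9→G=2. Hits: 2.
Pile C: need g' = 2⊕1 = 3. Options: 14−1→G=1, 14−2→G=0, 14−4→G=1, 14−8→G=0. Hits: 0.

3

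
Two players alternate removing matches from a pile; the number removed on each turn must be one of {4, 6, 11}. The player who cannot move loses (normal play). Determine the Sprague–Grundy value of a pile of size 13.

G(0) = 0
G(1) = mex{} = 0
G(2) = mex{} = 0
G(3) = mex{} = 0
G(4) = mex{0} = 1
G(5) = mex{0} = 1
G(6) = mex{0,0} = 1
G(7) = mex{0,0} = 1
G(8) = mex{1,0} = 2
G(9) = mex{1,0} = 2
G(10) = mex{1,1} = 0
G(11) = mex{1,1,0} = 2
G(12) = mex{2,1,0} = 3
G(13) = mex{2,1,0} = 3

3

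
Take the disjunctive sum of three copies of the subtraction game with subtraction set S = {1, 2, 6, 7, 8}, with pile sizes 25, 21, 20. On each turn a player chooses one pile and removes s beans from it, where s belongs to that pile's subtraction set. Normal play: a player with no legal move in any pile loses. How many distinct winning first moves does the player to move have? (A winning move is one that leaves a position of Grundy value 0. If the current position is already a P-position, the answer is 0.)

2

All piles use S = {1, 2, 6, 7, 8}:
n :  0  1  2  3  4  5  6  7  8  9 10 11 12 13 14 15 16 17 18 19 20 21 22 23 24 25
G :  0  1  2  0  1  2  3  4  5  3  4  5  0  1  2  0  1  2  3  4  5  3  4  5  0  1
Pile A: G(25) = 1.
Pile B: G(21) = 3.
Pile C: G(20) = 5.
Combined Grundy value = 1 ⊕ 3 ⊕ 5 = 7.
A winning move leaves total XOR = 0, i.e. changes one component's Grundy value g to g ⊕ X where X is the current total.
Pile A: need g' = 1⊕7 = 6. Options: 25−1→G=0, 25−2→G=5, 25−6→G=4, 25−7→G=3, 25−8→G=2. Hits: 0.
Pile B: need g' = 3⊕7 = 4. Options: 21−1→G=5, 21−2→G=4, 21−6→G=0, 21−7→G=2, 21−8→G=1. Hits: 1.
Pile C: need g' = 5⊕7 = 2. Options: 20−1→G=4, 20−2→G=3, 20−6→G=2, 20−7→G=1, 20−8→G=0. Hits: 1.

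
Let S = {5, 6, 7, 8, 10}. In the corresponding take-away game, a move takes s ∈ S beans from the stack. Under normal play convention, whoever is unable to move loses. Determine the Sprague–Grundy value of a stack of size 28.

G(0) = 0
G(1) = mex{} = 0
G(2) = mex{} = 0
G(3) = mex{} = 0
G(4) = mex{} = 0
G(5) = mex{0} = 1
G(6) = mex{0,0} = 1
G(7) = mex{0,0,0} = 1
G(8) = mex{0,0,0,0} = 1
G(9) = mex{0,0,0,0} = 1
G(10) = mex{1,0,0,0,0} = 2
G(11) = mex{1,1,0,0,0} = 2
G(12) = mex{1,1,1,0,0} = 2
G(13) = mex{1,1,1,1,0} = 2
G(14) = mex{1,1,1,1,0} = 2
G(15) = mex{2,1,1,1,1} = 0
G(16) = mex{2,2,1,1,1} = 0
G(17) = mex{2,2,2,1,1} = 0
G(18) = mex{2,2,2,2,1} = 0
G(19) = mex{2,2,2,2,1} = 0
G(20) = mex{0,2,2,2,2} = 1
G(21) = mex{0,0,2,2,2} = 1
G(22) = mex{0,0,0,2,2} = 1
G(23) = mex{0,0,0,0,2} = 1
G(24) = mex{0,0,0,0,2} = 1
G(25) = mex{1,0,0,0,0} = 2
G(26) = mex{1,1,0,0,0} = 2
G(27) = mex{1,1,1,0,0} = 2
G(28) = mex{1,1,1,1,0} = 2

2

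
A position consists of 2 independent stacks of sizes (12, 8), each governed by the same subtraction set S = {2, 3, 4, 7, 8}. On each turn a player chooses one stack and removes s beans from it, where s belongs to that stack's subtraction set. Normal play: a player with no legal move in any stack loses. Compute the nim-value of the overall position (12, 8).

All stacks use S = {2, 3, 4, 7, 8}:
G(0) = 0
G(1) = mex{} = 0
G(2) = mex{0} = 1
G(3) = mex{0,0} = 1
G(4) = mex{1,0,0} = 2
G(5) = mex{1,1,0} = 2
G(6) = mex{2,1,1} = 0
G(7) = mex{2,2,1,0} = 3
G(8) = mex{0,2,2,0,0} = 1
G(9) = mex{3,0,2,1,0} = 4
G(10) = mex{1,3,0,1,1} = 2
G(11) = mex{4,1,3,2,1} = 0
G(12) = mex{2,4,1,2,2} = 0
Stack A: G(12) = 0.
Stack B: G(8) = 1.
Combined Grundy value = 0 ⊕ 1 = 1.

1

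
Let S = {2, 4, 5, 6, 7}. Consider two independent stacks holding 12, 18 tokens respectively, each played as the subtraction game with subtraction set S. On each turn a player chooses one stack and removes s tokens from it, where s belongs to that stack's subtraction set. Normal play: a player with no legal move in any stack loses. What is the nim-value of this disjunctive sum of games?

All stacks use S = {2, 4, 5, 6, 7}:
n :  0  1  2  3  4  5  6  7  8  9 10 11 12 13 14 15 16 17 18
G :  0  0  1  1  2  2  3  3  4  0  0  1  1  2  2  3  3  4  0
Stack A: G(12) = 1.
Stack B: G(18) = 0.
Combined Grundy value = 1 ⊕ 0 = 1.

1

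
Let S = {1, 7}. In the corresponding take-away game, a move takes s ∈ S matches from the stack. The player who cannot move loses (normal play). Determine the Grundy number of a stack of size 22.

0

G(0) = 0
G(1) = mex{0} = 1
G(2) = mex{1} = 0
G(3) = mex{0} = 1
G(4) = mex{1} = 0
G(5) = mex{0} = 1
G(6) = mex{1} = 0
G(7) = mex{0,0} = 1
G(8) = mex{1,1} = 0
G(9) = mex{0,0} = 1
G(10) = mex{1,1} = 0
G(11) = mex{0,0} = 1
G(12) = mex{1,1} = 0
G(13) = mex{0,0} = 1
G(14) = mex{1,1} = 0
G(15) = mex{0,0} = 1
G(16) = mex{1,1} = 0
G(17) = mex{0,0} = 1
G(18) = mex{1,1} = 0
G(19) = mex{0,0} = 1
G(20) = mex{1,1} = 0
G(21) = mex{0,0} = 1
G(22) = mex{1,1} = 0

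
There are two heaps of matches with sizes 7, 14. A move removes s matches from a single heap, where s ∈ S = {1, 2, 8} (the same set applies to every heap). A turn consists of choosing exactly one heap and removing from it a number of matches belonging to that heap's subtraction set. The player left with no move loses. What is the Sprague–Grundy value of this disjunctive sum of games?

3

All heaps use S = {1, 2, 8}:
n :  0  1  2  3  4  5  6  7  8  9 10 11 12 13 14
G :  0  1  2  0  1  2  0  1  2  0  1  2  0  1  2
Heap A: G(7) = 1.
Heap B: G(14) = 2.
Combined Grundy value = 1 ⊕ 2 = 3.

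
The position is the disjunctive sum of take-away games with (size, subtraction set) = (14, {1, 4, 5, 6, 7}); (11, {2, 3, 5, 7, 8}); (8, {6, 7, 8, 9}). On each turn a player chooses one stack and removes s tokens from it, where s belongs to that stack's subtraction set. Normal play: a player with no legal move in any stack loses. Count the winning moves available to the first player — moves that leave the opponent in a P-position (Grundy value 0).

Stack A, S = {1, 4, 5, 6, 7}:
n :  0  1  2  3  4  5  6  7  8  9 10 11 12 13 14
G :  0  1  0  1  2  3  2  3  4  5  0  1  0  1  2
G_A(14) = 2.
Stack B, S = {2, 3, 5, 7, 8}:
n :  0  1  2  3  4  5  6  7  8  9 10 11
G :  0  0  1  1  2  2  3  3  4  4  0  0
G_B(11) = 0.
Stack C, S = {6, 7, 8, 9}:
n : 0 1 2 3 4 5 6 7 8
G : 0 0 0 0 0 0 1 1 1
G_C(8) = 1.
Combined Grundy value = 2 ⊕ 0 ⊕ 1 = 3.
A winning move leaves total XOR = 0, i.e. changes one component's Grundy value g to g ⊕ X where X is the current total.
Stack A: need g' = 2⊕3 = 1. Options: 14−1→G=1, 14−4→G=0, 14−5→G=5, 14−6→G=4, 14−7→G=3. Hits: 1.
Stack B: need g' = 0⊕3 = 3. Options: 11−2→G=4, 11−3→G=4, 11−5→G=3, 11−7→G=2, 11−8→G=1. Hits: 1.
Stack C: need g' = 1⊕3 = 2. Options: 8−6→G=0, 8−7→G=0, 8−8→G=0. Hits: 0.

2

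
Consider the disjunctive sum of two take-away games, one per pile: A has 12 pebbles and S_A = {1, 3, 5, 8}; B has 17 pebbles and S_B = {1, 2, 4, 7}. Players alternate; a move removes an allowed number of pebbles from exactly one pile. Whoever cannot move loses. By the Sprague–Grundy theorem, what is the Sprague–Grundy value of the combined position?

0

Pile A, S = {1, 3, 5, 8}:
G(0) = 0
G(1) = mex{0} = 1
G(2) = mex{1} = 0
G(3) = mex{0,0} = 1
G(4) = mex{1,1} = 0
G(5) = mex{0,0,0} = 1
G(6) = mex{1,1,1} = 0
G(7) = mex{0,0,0} = 1
G(8) = mex{1,1,1,0} = 2
G(9) = mex{2,0,0,1} = 3
G(10) = mex{3,1,1,0} = 2
G(11) = mex{2,2,0,1} = 3
G(12) = mex{3,3,1,0} = 2
G_A(12) = 2.
Pile B, S = {1, 2, 4, 7}:
n :  0  1  2  3  4  5  6  7  8  9 10 11 12 13 14 15 16 17
G :  0  1  2  0  1  2  0  1  2  0  1  2  0  1  2  0  1  2
G_B(17) = 2.
Combined Grundy value = 2 ⊕ 2 = 0.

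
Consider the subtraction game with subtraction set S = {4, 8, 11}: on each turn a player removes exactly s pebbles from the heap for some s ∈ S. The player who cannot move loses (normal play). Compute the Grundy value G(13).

3

G(0) = 0
G(1) = mex{} = 0
G(2) = mex{} = 0
G(3) = mex{} = 0
G(4) = mex{0} = 1
G(5) = mex{0} = 1
G(6) = mex{0} = 1
G(7) = mex{0} = 1
G(8) = mex{1,0} = 2
G(9) = mex{1,0} = 2
G(10) = mex{1,0} = 2
G(11) = mex{1,0,0} = 2
G(12) = mex{2,1,0} = 3
G(13) = mex{2,1,0} = 3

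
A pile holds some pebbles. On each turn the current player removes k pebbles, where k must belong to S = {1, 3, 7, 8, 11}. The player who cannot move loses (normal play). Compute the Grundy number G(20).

0

G(0) = 0
G(1) = mex{0} = 1
G(2) = mex{1} = 0
G(3) = mex{0,0} = 1
G(4) = mex{1,1} = 0
G(5) = mex{0,0} = 1
G(6) = mex{1,1} = 0
G(7) = mex{0,0,0} = 1
G(8) = mex{1,1,1,0} = 2
G(9) = mex{2,0,0,1} = 3
G(10) = mex{3,1,1,0} = 2
G(11) = mex{2,2,0,1,0} = 3
G(12) = mex{3,3,1,0,1} = 2
G(13) = mex{2,2,0,1,0} = 3
G(14) = mex{3,3,1,0,1} = 2
G(15) = mex{2,2,2,1,0} = 3
G(16) = mex{3,3,3,2,1} = 0
G(17) = mex{0,2,2,3,0} = 1
G(18) = mex{1,3,3,2,1} = 0
G(19) = mex{0,0,2,3,2} = 1
G(20) = mex{1,1,3,2,3} = 0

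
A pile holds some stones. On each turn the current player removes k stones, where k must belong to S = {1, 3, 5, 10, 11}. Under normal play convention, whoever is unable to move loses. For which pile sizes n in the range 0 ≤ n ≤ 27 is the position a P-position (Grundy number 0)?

n :  0  1  2  3  4  5  6  7  8  9 10 11 12 13 14 15 16 17 18 19 20 21 22 23 24 25 26 27
G :  0  1  0  1  0  1  0  1  0  1  2  3  2  3  2  3  2  3  2  3  0  1  0  1  0  1  0  1
P-positions are exactly the n with G(n) = 0.

0, 2, 4, 6, 8, 20, 22, 24, 26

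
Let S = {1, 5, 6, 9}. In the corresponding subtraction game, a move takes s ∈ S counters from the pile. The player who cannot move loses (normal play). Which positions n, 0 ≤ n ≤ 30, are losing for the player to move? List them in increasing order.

G(0) = 0
G(1) = mex{0} = 1
G(2) = mex{1} = 0
G(3) = mex{0} = 1
G(4) = mex{1} = 0
G(5) = mex{0,0} = 1
G(6) = mex{1,1,0} = 2
G(7) = mex{2,0,1} = 3
G(8) = mex{3,1,0} = 2
G(9) = mex{2,0,1,0} = 3
G(10) = mex{3,1,0,1} = 2
G(11) = mex{2,2,1,0} = 3
G(12) = mex{3,3,2,1} = 0
G(13) = mex{0,2,3,0} = 1
G(14) = mex{1,3,2,1} = 0
G(15) = mex{0,2,3,2} = 1
G(16) = mex{1,3,2,3} = 0
G(17) = mex{0,0,3,2} = 1
G(18) = mex{1,1,0,3} = 2
G(19) = mex{2,0,1,2} = 3
G(20) = mex{3,1,0,3} = 2
G(21) = mex{2,0,1,0} = 3
G(22) = mex{3,1,0,1} = 2
G(23) = mex{2,2,1,0} = 3
G(24) = mex{3,3,2,1} = 0
G(25) = mex{0,2,3,0} = 1
G(26) = mex{1,3,2,1} = 0
G(27) = mex{0,2,3,2} = 1
G(28) = mex{1,3,2,3} = 0
G(29) = mex{0,0,3,2} = 1
G(30) = mex{1,1,0,3} = 2
P-positions are exactly the n with G(n) = 0.

0, 2, 4, 12, 14, 16, 24, 26, 28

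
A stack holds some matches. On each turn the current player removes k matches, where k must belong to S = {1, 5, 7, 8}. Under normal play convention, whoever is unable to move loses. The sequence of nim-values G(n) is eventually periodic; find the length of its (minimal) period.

15

G(0) = 0
G(1) = mex{0} = 1
G(2) = mex{1} = 0
G(3) = mex{0} = 1
G(4) = mex{1} = 0
G(5) = mex{0,0} = 1
G(6) = mex{1,1} = 0
G(7) = mex{0,0,0} = 1
G(8) = mex{1,1,1,0} = 2
G(9) = mex{2,0,0,1} = 3
G(10) = mex{3,1,1,0} = 2
G(11) = mex{2,0,0,1} = 3
G(12) = mex{3,1,1,0} = 2
G(13) = mex{2,2,0,1} = 3
G(14) = mex{3,3,1,0} = 2
G(15) = mex{2,2,2,1} = 0
G(16) = mex{0,3,3,2} = 1
G(17) = mex{1,2,2,3} = 0
G(18) = mex{0,3,3,2} = 1
G(19) = mex{1,2,2,3} = 0
G(20) = mex{0,0,3,2} = 1
G(21) = mex{1,1,2,3} = 0
G(22) = mex{0,0,0,2} = 1
G(23) = mex{1,1,1,0} = 2
G(24) = mex{2,0,0,1} = 3
G(25) = mex{3,1,1,0} = 2
G(26) = mex{2,0,0,1} = 3
G(27) = mex{3,1,1,0} = 2
G(28) = mex{2,2,0,1} = 3
G(29) = mex{3,3,1,0} = 2
G(30) = mex{2,2,2,1} = 0
G(31) = mex{0,3,3,2} = 1
G(n+15) = G(n) holds for n = 0,…,7 (a full window of length max(S) = 8), so the sequence is purely periodic with period 15.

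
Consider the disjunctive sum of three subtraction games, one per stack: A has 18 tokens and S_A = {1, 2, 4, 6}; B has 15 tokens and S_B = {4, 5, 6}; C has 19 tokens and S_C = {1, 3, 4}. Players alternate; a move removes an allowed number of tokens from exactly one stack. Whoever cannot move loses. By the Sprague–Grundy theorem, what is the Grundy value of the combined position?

0

Stack A, S = {1, 2, 4, 6}:
G(0) = 0
G(1) = mex{0} = 1
G(2) = mex{1,0} = 2
G(3) = mex{2,1} = 0
G(4) = mex{0,2,0} = 1
G(5) = mex{1,0,1} = 2
G(6) = mex{2,1,2,0} = 3
G(7) = mex{3,2,0,1} = 4
G(8) = mex{4,3,1,2} = 0
G(9) = mex{0,4,2,0} = 1
G(10) = mex{1,0,3,1} = 2
G(11) = mex{2,1,4,2} = 0
G(12) = mex{0,2,0,3} = 1
G(13) = mex{1,0,1,4} = 2
G(14) = mex{2,1,2,0} = 3
G(15) = mex{3,2,0,1} = 4
G(16) = mex{4,3,1,2} = 0
G(17) = mex{0,4,2,0} = 1
G(18) = mex{1,0,3,1} = 2
G_A(18) = 2.
Stack B, S = {4, 5, 6}:
G(0) = 0
G(1) = mex{} = 0
G(2) = mex{} = 0
G(3) = mex{} = 0
G(4) = mex{0} = 1
G(5) = mex{0,0} = 1
G(6) = mex{0,0,0} = 1
G(7) = mex{0,0,0} = 1
G(8) = mex{1,0,0} = 2
G(9) = mex{1,1,0} = 2
G(10) = mex{1,1,1} = 0
G(11) = mex{1,1,1} = 0
G(12) = mex{2,1,1} = 0
G(13) = mex{2,2,1} = 0
G(14) = mex{0,2,2} = 1
G(15) = mex{0,0,2} = 1
G_B(15) = 1.
Stack C, S = {1, 3, 4}:
n :  0  1  2  3  4  5  6  7  8  9 10 11 12 13 14 15 16 17 18 19
G :  0  1  0  1  2  3  2  0  1  0  1  2  3  2  0  1  0  1  2  3
G_C(19) = 3.
Combined Grundy value = 2 ⊕ 1 ⊕ 3 = 0.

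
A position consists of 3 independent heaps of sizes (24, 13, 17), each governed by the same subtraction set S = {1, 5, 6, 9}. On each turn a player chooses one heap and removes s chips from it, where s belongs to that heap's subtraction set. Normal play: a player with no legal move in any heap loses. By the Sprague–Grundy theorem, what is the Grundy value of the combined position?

All heaps use S = {1, 5, 6, 9}:
G(0) = 0
G(1) = mex{0} = 1
G(2) = mex{1} = 0
G(3) = mex{0} = 1
G(4) = mex{1} = 0
G(5) = mex{0,0} = 1
G(6) = mex{1,1,0} = 2
G(7) = mex{2,0,1} = 3
G(8) = mex{3,1,0} = 2
G(9) = mex{2,0,1,0} = 3
G(10) = mex{3,1,0,1} = 2
G(11) = mex{2,2,1,0} = 3
G(12) = mex{3,3,2,1} = 0
G(13) = mex{0,2,3,0} = 1
G(14) = mex{1,3,2,1} = 0
G(15) = mex{0,2,3,2} = 1
G(16) = mex{1,3,2,3} = 0
G(17) = mex{0,0,3,2} = 1
G(18) = mex{1,1,0,3} = 2
G(19) = mex{2,0,1,2} = 3
G(20) = mex{3,1,0,3} = 2
G(21) = mex{2,0,1,0} = 3
G(22) = mex{3,1,0,1} = 2
G(23) = mex{2,2,1,0} = 3
G(24) = mex{3,3,2,1} = 0
Heap A: G(24) = 0.
Heap B: G(13) = 1.
Heap C: G(17) = 1.
Combined Grundy value = 0 ⊕ 1 ⊕ 1 = 0.

0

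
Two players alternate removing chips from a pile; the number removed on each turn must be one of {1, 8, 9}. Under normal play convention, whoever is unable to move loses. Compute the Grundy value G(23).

1

n :  0  1  2  3  4  5  6  7  8  9 10 11 12 13 14 15 16 17 18 19 20 21 22 23
G :  0  1  0  1  0  1  0  1  2  3  2  3  2  3  2  3  0  1  0  1  0  1  0  1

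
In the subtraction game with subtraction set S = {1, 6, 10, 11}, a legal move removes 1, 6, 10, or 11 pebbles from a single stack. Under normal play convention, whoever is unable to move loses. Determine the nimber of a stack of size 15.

2

n :  0  1  2  3  4  5  6  7  8  9 10 11 12 13 14 15
G :  0  1  0  1  0  1  2  0  1  0  1  2  3  2  3  2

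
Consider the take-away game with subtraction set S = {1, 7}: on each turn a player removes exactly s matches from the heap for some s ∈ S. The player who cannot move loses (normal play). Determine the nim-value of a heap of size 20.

n :  0  1  2  3  4  5  6  7  8  9 10 11 12 13 14 15 16 17 18 19 20
G :  0  1  0  1  0  1  0  1  0  1  0  1  0  1  0  1  0  1  0  1  0

0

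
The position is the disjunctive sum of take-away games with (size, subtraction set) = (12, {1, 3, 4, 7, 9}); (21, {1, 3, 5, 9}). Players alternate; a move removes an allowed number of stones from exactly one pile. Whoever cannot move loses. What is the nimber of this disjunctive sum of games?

Pile A, S = {1, 3, 4, 7, 9}:
G(0) = 0
G(1) = mex{0} = 1
G(2) = mex{1} = 0
G(3) = mex{0,0} = 1
G(4) = mex{1,1,0} = 2
G(5) = mex{2,0,1} = 3
G(6) = mex{3,1,0} = 2
G(7) = mex{2,2,1,0} = 3
G(8) = mex{3,3,2,1} = 0
G(9) = mex{0,2,3,0,0} = 1
G(10) = mex{1,3,2,1,1} = 0
G(11) = mex{0,0,3,2,0} = 1
G(12) = mex{1,1,0,3,1} = 2
G_A(12) = 2.
Pile B, S = {1, 3, 5, 9}:
n :  0  1  2  3  4  5  6  7  8  9 10 11 12 13 14 15 16 17 18 19 20 21
G :  0  1  0  1  0  1  0  1  0  1  0  1  0  1  0  1  0  1  0  1  0  1
G_B(21) = 1.
Combined Grundy value = 2 ⊕ 1 = 3.

3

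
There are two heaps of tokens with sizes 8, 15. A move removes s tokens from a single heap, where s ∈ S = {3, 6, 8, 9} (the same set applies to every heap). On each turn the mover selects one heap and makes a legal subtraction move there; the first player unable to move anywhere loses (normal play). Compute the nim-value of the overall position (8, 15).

All heaps use S = {3, 6, 8, 9}:
n :  0  1  2  3  4  5  6  7  8  9 10 11 12 13 14 15
G :  0  0  0  1  1  1  2  2  2  3  3  3  0  0  0  1
Heap A: G(8) = 2.
Heap B: G(15) = 1.
Combined Grundy value = 2 ⊕ 1 = 3.

3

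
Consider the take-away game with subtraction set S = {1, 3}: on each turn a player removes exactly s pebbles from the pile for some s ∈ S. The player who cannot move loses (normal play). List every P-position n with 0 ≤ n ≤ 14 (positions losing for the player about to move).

0, 2, 4, 6, 8, 10, 12, 14

G(0) = 0
G(1) = mex{0} = 1
G(2) = mex{1} = 0
G(3) = mex{0,0} = 1
G(4) = mex{1,1} = 0
G(5) = mex{0,0} = 1
G(6) = mex{1,1} = 0
G(7) = mex{0,0} = 1
G(8) = mex{1,1} = 0
G(9) = mex{0,0} = 1
G(10) = mex{1,1} = 0
G(11) = mex{0,0} = 1
G(12) = mex{1,1} = 0
G(13) = mex{0,0} = 1
G(14) = mex{1,1} = 0
P-positions are exactly the n with G(n) = 0.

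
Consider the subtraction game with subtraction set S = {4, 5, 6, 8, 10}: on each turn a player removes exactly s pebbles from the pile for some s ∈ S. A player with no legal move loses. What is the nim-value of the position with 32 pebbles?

1

G(0) = 0
G(1) = mex{} = 0
G(2) = mex{} = 0
G(3) = mex{} = 0
G(4) = mex{0} = 1
G(5) = mex{0,0} = 1
G(6) = mex{0,0,0} = 1
G(7) = mex{0,0,0} = 1
G(8) = mex{1,0,0,0} = 2
G(9) = mex{1,1,0,0} = 2
G(10) = mex{1,1,1,0,0} = 2
G(11) = mex{1,1,1,0,0} = 2
G(12) = mex{2,1,1,1,0} = 3
G(13) = mex{2,2,1,1,0} = 3
G(14) = mex{2,2,2,1,1} = 0
G(15) = mex{2,2,2,1,1} = 0
G(16) = mex{3,2,2,2,1} = 0
G(17) = mex{3,3,2,2,1} = 0
G(18) = mex{0,3,3,2,2} = 1
G(19) = mex{0,0,3,2,2} = 1
G(20) = mex{0,0,0,3,2} = 1
G(21) = mex{0,0,0,3,2} = 1
G(22) = mex{1,0,0,0,3} = 2
G(23) = mex{1,1,0,0,3} = 2
G(24) = mex{1,1,1,0,0} = 2
G(25) = mex{1,1,1,0,0} = 2
G(26) = mex{2,1,1,1,0} = 3
G(27) = mex{2,2,1,1,0} = 3
G(28) = mex{2,2,2,1,1} = 0
G(29) = mex{2,2,2,1,1} = 0
G(30) = mex{3,2,2,2,1} = 0
G(31) = mex{3,3,2,2,1} = 0
G(32) = mex{0,3,3,2,2} = 1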